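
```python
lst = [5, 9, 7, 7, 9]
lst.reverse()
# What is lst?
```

[9, 7, 7, 9, 5]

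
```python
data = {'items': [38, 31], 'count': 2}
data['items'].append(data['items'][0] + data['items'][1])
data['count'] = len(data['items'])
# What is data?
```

After line 1: data = {'items': [38, 31], 'count': 2}
After line 2 (append 38 + 31 = 69): data = {'items': [38, 31, 69], 'count': 2}
After line 3 (count = len(items) = 3): data = {'items': [38, 31, 69], 'count': 3}

{'items': [38, 31, 69], 'count': 3}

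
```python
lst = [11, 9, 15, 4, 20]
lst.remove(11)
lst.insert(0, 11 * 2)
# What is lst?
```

After line 1: lst = [11, 9, 15, 4, 20]
After line 2 (remove first 11): lst = [9, 15, 4, 20]
After line 3 (insert 22 at index 0): lst = [22, 9, 15, 4, 20]

[22, 9, 15, 4, 20]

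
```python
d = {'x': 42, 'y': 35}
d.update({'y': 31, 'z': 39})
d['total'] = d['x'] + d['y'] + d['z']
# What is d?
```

After line 1: d = {'x': 42, 'y': 35}
After line 2 (y overwritten, z added): d = {'x': 42, 'y': 31, 'z': 39}
After line 3 (total = 42 + 31 + 39 = 112): d = {'x': 42, 'y': 31, 'z': 39, 'total': 112}

{'x': 42, 'y': 31, 'z': 39, 'total': 112}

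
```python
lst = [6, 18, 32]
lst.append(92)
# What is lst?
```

[6, 18, 32, 92]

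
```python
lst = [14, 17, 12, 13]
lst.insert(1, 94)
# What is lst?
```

[14, 94, 17, 12, 13]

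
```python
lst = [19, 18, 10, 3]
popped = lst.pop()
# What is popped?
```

3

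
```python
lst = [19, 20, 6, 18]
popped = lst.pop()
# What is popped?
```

18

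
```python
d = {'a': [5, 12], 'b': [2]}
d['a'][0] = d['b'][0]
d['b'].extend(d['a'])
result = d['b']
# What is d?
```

After line 1: d = {'a': [5, 12], 'b': [2]}
After line 2 (a[0] = b[0] = 2): d = {'a': [2, 12], 'b': [2]}
After line 3 (b.extend(a) appends [2, 12]): d = {'a': [2, 12], 'b': [2, 2, 12]}
After line 4: result = d['b'] = [2, 2, 12]

{'a': [2, 12], 'b': [2, 2, 12]}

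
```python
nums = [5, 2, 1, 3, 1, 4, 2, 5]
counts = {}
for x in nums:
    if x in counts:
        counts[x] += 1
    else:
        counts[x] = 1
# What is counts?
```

Initial: counts = {}, nums = [5, 2, 1, 3, 1, 4, 2, 5]
See 5: counts = {5: 1}
See 2: counts = {5: 1, 2: 1}
See 1: counts = {5: 1, 2: 1, 1: 1}
See 3: counts = {5: 1, 2: 1, 1: 1, 3: 1}
See 1: counts = {5: 1, 2: 1, 1: 2, 3: 1}
See 4: counts = {5: 1, 2: 1, 1: 2, 3: 1, 4: 1}
See 2: counts = {5: 1, 2: 2, 1: 2, 3: 1, 4: 1}
See 5: counts = {5: 2, 2: 2, 1: 2, 3: 1, 4: 1}

{5: 2, 2: 2, 1: 2, 3: 1, 4: 1}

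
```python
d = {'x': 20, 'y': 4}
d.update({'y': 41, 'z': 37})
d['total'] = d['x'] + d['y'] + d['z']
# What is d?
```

After line 1: d = {'x': 20, 'y': 4}
After line 2 (y overwritten, z added): d = {'x': 20, 'y': 41, 'z': 37}
After line 3 (total = 20 + 41 + 37 = 98): d = {'x': 20, 'y': 41, 'z': 37, 'total': 98}

{'x': 20, 'y': 41, 'z': 37, 'total': 98}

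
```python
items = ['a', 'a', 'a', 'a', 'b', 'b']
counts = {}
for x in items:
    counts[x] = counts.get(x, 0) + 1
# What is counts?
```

Initial: counts = {}, items = ['a', 'a', 'a', 'a', 'b', 'b']
See 'a': counts = {'a': 1}
See 'a': counts = {'a': 2}
See 'a': counts = {'a': 3}
See 'a': counts = {'a': 4}
See 'b': counts = {'a': 4, 'b': 1}
See 'b': counts = {'a': 4, 'b': 2}

{'a': 4, 'b': 2}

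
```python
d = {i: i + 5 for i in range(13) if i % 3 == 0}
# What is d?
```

{0: 5, 3: 8, 6: 11, 9: 14, 12: 17}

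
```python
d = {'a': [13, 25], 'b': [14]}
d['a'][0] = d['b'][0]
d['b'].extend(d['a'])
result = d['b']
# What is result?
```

After line 1: d = {'a': [13, 25], 'b': [14]}
After line 2 (a[0] = b[0] = 14): d = {'a': [14, 25], 'b': [14]}
After line 3 (b.extend(a) appends [14, 25]): d = {'a': [14, 25], 'b': [14, 14, 25]}
After line 4: result = d['b'] = [14, 14, 25]

[14, 14, 25]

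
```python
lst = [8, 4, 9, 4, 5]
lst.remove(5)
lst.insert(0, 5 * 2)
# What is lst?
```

After line 1: lst = [8, 4, 9, 4, 5]
After line 2 (remove first 5): lst = [8, 4, 9, 4]
After line 3 (insert 10 at index 0): lst = [10, 8, 4, 9, 4]

[10, 8, 4, 9, 4]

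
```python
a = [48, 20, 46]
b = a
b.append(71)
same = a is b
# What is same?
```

After line 1: a = [48, 20, 46]
After line 2 (b = a is an alias, same object): a = [48, 20, 46], b = [48, 20, 46]
After line 3 (b.append mutates the shared list): a = [48, 20, 46, 71], b = [48, 20, 46, 71]
After line 4 (same = a is b; same object -> True): same = True

True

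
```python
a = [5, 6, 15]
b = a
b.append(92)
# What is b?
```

After line 1: a = [5, 6, 15]
After line 2 (b = a is an alias, same object): a = [5, 6, 15], b = [5, 6, 15]
After line 3 (b.append mutates the shared list): a = [5, 6, 15, 92], b = [5, 6, 15, 92]

[5, 6, 15, 92]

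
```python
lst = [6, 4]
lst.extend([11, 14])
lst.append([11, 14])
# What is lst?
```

After line 1: lst = [6, 4]
After line 2 (extend unpacks [11, 14]): lst = [6, 4, 11, 14]
After line 3 (append adds [11, 14] as single element): lst = [6, 4, 11, 14, [11, 14]]

[6, 4, 11, 14, [11, 14]]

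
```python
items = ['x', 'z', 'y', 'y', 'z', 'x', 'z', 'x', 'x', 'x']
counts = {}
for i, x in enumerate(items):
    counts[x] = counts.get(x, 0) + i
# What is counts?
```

Initial: counts = {}, items = ['x', 'z', 'y', 'y', 'z', 'x', 'z', 'x', 'x', 'x']
i=0, x='x': counts = {'x': 0}
i=1, x='z': counts = {'x': 0, 'z': 1}
i=2, x='y': counts = {'x': 0, 'z': 1, 'y': 2}
i=3, x='y': counts = {'x': 0, 'z': 1, 'y': 5}
i=4, x='z': counts = {'x': 0, 'z': 5, 'y': 5}
i=5, x='x': counts = {'x': 5, 'z': 5, 'y': 5}
i=6, x='z': counts = {'x': 5, 'z': 11, 'y': 5}
i=7, x='x': counts = {'x': 12, 'z': 11, 'y': 5}
i=8, x='x': counts = {'x': 20, 'z': 11, 'y': 5}
i=9, x='x': counts = {'x': 29, 'z': 11, 'y': 5}

{'x': 29, 'z': 11, 'y': 5}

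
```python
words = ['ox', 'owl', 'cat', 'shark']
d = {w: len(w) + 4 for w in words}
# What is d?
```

{'ox': 6, 'owl': 7, 'cat': 7, 'shark': 9}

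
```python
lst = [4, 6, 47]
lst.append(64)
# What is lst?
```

[4, 6, 47, 64]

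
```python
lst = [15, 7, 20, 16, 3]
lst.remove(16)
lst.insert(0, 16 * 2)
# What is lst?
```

After line 1: lst = [15, 7, 20, 16, 3]
After line 2 (remove first 16): lst = [15, 7, 20, 3]
After line 3 (insert 32 at index 0): lst = [32, 15, 7, 20, 3]

[32, 15, 7, 20, 3]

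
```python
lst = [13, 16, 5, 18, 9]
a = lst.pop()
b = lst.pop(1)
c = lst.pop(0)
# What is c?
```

After line 1: lst = [13, 16, 5, 18, 9]
After line 2 (pop() -> a = 9): lst = [13, 16, 5, 18]
After line 3 (pop(1) -> b = 16): lst = [13, 5, 18]
After line 4 (pop(0) -> c = 13): lst = [5, 18]

13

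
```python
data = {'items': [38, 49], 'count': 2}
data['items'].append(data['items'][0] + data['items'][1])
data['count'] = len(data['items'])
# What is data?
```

After line 1: data = {'items': [38, 49], 'count': 2}
After line 2 (append 38 + 49 = 87): data = {'items': [38, 49, 87], 'count': 2}
After line 3 (count = len(items) = 3): data = {'items': [38, 49, 87], 'count': 3}

{'items': [38, 49, 87], 'count': 3}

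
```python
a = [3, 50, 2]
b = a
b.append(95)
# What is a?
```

After line 1: a = [3, 50, 2]
After line 2 (b = a is an alias, same object): a = [3, 50, 2], b = [3, 50, 2]
After line 3 (b.append mutates the shared list): a = [3, 50, 2, 95], b = [3, 50, 2, 95]

[3, 50, 2, 95]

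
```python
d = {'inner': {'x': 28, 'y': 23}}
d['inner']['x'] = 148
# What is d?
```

After line 1: d = {'inner': {'x': 28, 'y': 23}}
After line 2 (inner x overwritten): d = {'inner': {'x': 148, 'y': 23}}

{'inner': {'x': 148, 'y': 23}}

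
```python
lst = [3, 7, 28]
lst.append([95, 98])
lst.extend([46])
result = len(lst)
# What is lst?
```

After line 1: lst = [3, 7, 28]
After line 2 (append adds [95, 98] as single element): lst = [3, 7, 28, [95, 98]]
After line 3 (extend unpacks [46], adds 46): lst = [3, 7, 28, [95, 98], 46]
After line 4: result = len(lst) = 5

[3, 7, 28, [95, 98], 46]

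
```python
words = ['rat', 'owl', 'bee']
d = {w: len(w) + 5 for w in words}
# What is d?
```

{'rat': 8, 'owl': 8, 'bee': 8}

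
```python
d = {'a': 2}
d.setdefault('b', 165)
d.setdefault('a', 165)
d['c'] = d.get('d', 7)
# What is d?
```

After line 1: d = {'a': 2}
After line 2 (setdefault adds 'b'=165): d = {'a': 2, 'b': 165}
After line 3 (setdefault 'a' no-op, already exists): d = {'a': 2, 'b': 165}
After line 4 (get('d', 7) returns default since 'd' not in d): d = {'a': 2, 'b': 165, 'c': 7}

{'a': 2, 'b': 165, 'c': 7}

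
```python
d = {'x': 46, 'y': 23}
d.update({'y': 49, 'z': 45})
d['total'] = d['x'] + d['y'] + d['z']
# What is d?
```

After line 1: d = {'x': 46, 'y': 23}
After line 2 (y overwritten, z added): d = {'x': 46, 'y': 49, 'z': 45}
After line 3 (total = 46 + 49 + 45 = 140): d = {'x': 46, 'y': 49, 'z': 45, 'total': 140}

{'x': 46, 'y': 49, 'z': 45, 'total': 140}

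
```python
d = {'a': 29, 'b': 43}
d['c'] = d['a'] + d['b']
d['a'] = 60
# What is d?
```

After line 1: d = {'a': 29, 'b': 43}
After line 2 (d['c'] = 29 + 43): d = {'a': 29, 'b': 43, 'c': 72}
After line 3: d = {'a': 60, 'b': 43, 'c': 72}

{'a': 60, 'b': 43, 'c': 72}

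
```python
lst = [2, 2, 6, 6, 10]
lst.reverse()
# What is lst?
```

[10, 6, 6, 2, 2]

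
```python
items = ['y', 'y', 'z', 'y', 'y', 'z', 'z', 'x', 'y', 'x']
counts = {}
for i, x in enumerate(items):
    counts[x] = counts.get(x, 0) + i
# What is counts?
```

Initial: counts = {}, items = ['y', 'y', 'z', 'y', 'y', 'z', 'z', 'x', 'y', 'x']
i=0, x='y': counts = {'y': 0}
i=1, x='y': counts = {'y': 1}
i=2, x='z': counts = {'y': 1, 'z': 2}
i=3, x='y': counts = {'y': 4, 'z': 2}
i=4, x='y': counts = {'y': 8, 'z': 2}
i=5, x='z': counts = {'y': 8, 'z': 7}
i=6, x='z': counts = {'y': 8, 'z': 13}
i=7, x='x': counts = {'y': 8, 'z': 13, 'x': 7}
i=8, x='y': counts = {'y': 16, 'z': 13, 'x': 7}
i=9, x='x': counts = {'y': 16, 'z': 13, 'x': 16}

{'y': 16, 'z': 13, 'x': 16}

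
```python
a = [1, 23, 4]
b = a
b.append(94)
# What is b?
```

After line 1: a = [1, 23, 4]
After line 2 (b = a is an alias, same object): a = [1, 23, 4], b = [1, 23, 4]
After line 3 (b.append mutates the shared list): a = [1, 23, 4, 94], b = [1, 23, 4, 94]

[1, 23, 4, 94]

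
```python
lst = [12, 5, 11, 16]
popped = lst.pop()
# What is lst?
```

[12, 5, 11]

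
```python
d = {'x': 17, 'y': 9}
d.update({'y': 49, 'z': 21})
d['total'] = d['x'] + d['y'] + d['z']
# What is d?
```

After line 1: d = {'x': 17, 'y': 9}
After line 2 (y overwritten, z added): d = {'x': 17, 'y': 49, 'z': 21}
After line 3 (total = 17 + 49 + 21 = 87): d = {'x': 17, 'y': 49, 'z': 21, 'total': 87}

{'x': 17, 'y': 49, 'z': 21, 'total': 87}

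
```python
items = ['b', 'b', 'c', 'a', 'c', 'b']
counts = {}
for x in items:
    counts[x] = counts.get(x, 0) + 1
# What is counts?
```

Initial: counts = {}, items = ['b', 'b', 'c', 'a', 'c', 'b']
See 'b': counts = {'b': 1}
See 'b': counts = {'b': 2}
See 'c': counts = {'b': 2, 'c': 1}
See 'a': counts = {'b': 2, 'c': 1, 'a': 1}
See 'c': counts = {'b': 2, 'c': 2, 'a': 1}
See 'b': counts = {'b': 3, 'c': 2, 'a': 1}

{'b': 3, 'c': 2, 'a': 1}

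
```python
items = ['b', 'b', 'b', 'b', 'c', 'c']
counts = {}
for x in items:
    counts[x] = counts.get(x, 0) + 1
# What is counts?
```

Initial: counts = {}, items = ['b', 'b', 'b', 'b', 'c', 'c']
See 'b': counts = {'b': 1}
See 'b': counts = {'b': 2}
See 'b': counts = {'b': 3}
See 'b': counts = {'b': 4}
See 'c': counts = {'b': 4, 'c': 1}
See 'c': counts = {'b': 4, 'c': 2}

{'b': 4, 'c': 2}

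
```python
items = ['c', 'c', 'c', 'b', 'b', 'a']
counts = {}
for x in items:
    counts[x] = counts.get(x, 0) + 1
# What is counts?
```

Initial: counts = {}, items = ['c', 'c', 'c', 'b', 'b', 'a']
See 'c': counts = {'c': 1}
See 'c': counts = {'c': 2}
See 'c': counts = {'c': 3}
See 'b': counts = {'c': 3, 'b': 1}
See 'b': counts = {'c': 3, 'b': 2}
See 'a': counts = {'c': 3, 'b': 2, 'a': 1}

{'c': 3, 'b': 2, 'a': 1}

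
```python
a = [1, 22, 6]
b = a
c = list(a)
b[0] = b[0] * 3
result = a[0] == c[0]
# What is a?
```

After line 1: a = [1, 22, 6]
After line 2 (b = a, alias): a = [1, 22, 6], b = [1, 22, 6]
After line 3 (c = list(a) is a copy, new object): c = [1, 22, 6]
After line 4 (b[0] = 1 * 3 = 3; mutates shared a/b): a = b = [3, 22, 6], c = [1, 22, 6]
After line 5 (a[0] = 3, c[0] = 1; result = False)

[3, 22, 6]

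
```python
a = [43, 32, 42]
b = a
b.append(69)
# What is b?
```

After line 1: a = [43, 32, 42]
After line 2 (b = a is an alias, same object): a = [43, 32, 42], b = [43, 32, 42]
After line 3 (b.append mutates the shared list): a = [43, 32, 42, 69], b = [43, 32, 42, 69]

[43, 32, 42, 69]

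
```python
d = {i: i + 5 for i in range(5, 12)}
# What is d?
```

{5: 10, 6: 11, 7: 12, 8: 13, 9: 14, 10: 15, 11: 16}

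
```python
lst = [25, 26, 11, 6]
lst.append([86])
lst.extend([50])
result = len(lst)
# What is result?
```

After line 1: lst = [25, 26, 11, 6]
After line 2 (append adds [86] as single element): lst = [25, 26, 11, 6, [86]]
After line 3 (extend unpacks [50], adds 50): lst = [25, 26, 11, 6, [86], 50]
After line 4: result = len(lst) = 6

6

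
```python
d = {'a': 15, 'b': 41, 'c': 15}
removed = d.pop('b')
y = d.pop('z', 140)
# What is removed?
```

After line 1: d = {'a': 15, 'b': 41, 'c': 15}
After line 2 (pop 'b' returns 41): d = {'a': 15, 'c': 15}, removed = 41
After line 3 (pop 'z' missing, returns default 140): d = {'a': 15, 'c': 15}, y = 140

41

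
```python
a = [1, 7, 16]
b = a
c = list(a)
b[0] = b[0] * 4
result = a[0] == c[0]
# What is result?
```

After line 1: a = [1, 7, 16]
After line 2 (b = a, alias): a = [1, 7, 16], b = [1, 7, 16]
After line 3 (c = list(a) is a copy, new object): c = [1, 7, 16]
After line 4 (b[0] = 1 * 4 = 4; mutates shared a/b): a = b = [4, 7, 16], c = [1, 7, 16]
After line 5 (a[0] = 4, c[0] = 1; result = False)

False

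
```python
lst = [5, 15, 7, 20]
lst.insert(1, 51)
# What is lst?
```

[5, 51, 15, 7, 20]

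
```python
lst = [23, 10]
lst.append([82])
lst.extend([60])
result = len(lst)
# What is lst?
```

After line 1: lst = [23, 10]
After line 2 (append adds [82] as single element): lst = [23, 10, [82]]
After line 3 (extend unpacks [60], adds 60): lst = [23, 10, [82], 60]
After line 4: result = len(lst) = 4

[23, 10, [82], 60]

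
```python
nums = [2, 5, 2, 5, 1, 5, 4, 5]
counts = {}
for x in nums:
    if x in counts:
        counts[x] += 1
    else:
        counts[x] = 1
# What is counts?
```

Initial: counts = {}, nums = [2, 5, 2, 5, 1, 5, 4, 5]
See 2: counts = {2: 1}
See 5: counts = {2: 1, 5: 1}
See 2: counts = {2: 2, 5: 1}
See 5: counts = {2: 2, 5: 2}
See 1: counts = {2: 2, 5: 2, 1: 1}
See 5: counts = {2: 2, 5: 3, 1: 1}
See 4: counts = {2: 2, 5: 3, 1: 1, 4: 1}
See 5: counts = {2: 2, 5: 4, 1: 1, 4: 1}

{2: 2, 5: 4, 1: 1, 4: 1}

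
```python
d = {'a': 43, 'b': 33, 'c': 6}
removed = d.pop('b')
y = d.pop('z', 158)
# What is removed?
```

After line 1: d = {'a': 43, 'b': 33, 'c': 6}
After line 2 (pop 'b' returns 33): d = {'a': 43, 'c': 6}, removed = 33
After line 3 (pop 'z' missing, returns default 158): d = {'a': 43, 'c': 6}, y = 158

33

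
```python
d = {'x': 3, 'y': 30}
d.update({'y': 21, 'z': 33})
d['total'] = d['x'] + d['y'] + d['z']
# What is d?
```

After line 1: d = {'x': 3, 'y': 30}
After line 2 (y overwritten, z added): d = {'x': 3, 'y': 21, 'z': 33}
After line 3 (total = 3 + 21 + 33 = 57): d = {'x': 3, 'y': 21, 'z': 33, 'total': 57}

{'x': 3, 'y': 21, 'z': 33, 'total': 57}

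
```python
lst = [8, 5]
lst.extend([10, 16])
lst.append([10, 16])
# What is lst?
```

After line 1: lst = [8, 5]
After line 2 (extend unpacks [10, 16]): lst = [8, 5, 10, 16]
After line 3 (append adds [10, 16] as single element): lst = [8, 5, 10, 16, [10, 16]]

[8, 5, 10, 16, [10, 16]]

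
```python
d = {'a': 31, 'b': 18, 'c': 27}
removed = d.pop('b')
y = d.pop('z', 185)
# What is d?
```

After line 1: d = {'a': 31, 'b': 18, 'c': 27}
After line 2 (pop 'b' returns 18): d = {'a': 31, 'c': 27}, removed = 18
After line 3 (pop 'z' missing, returns default 185): d = {'a': 31, 'c': 27}, y = 185

{'a': 31, 'c': 27}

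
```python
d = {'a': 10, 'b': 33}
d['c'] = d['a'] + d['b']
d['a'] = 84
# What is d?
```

After line 1: d = {'a': 10, 'b': 33}
After line 2 (d['c'] = 10 + 33): d = {'a': 10, 'b': 33, 'c': 43}
After line 3: d = {'a': 84, 'b': 33, 'c': 43}

{'a': 84, 'b': 33, 'c': 43}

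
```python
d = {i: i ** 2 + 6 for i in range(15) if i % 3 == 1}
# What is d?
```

{1: 7, 4: 22, 7: 55, 10: 106, 13: 175}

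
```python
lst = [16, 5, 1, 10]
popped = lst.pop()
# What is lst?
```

[16, 5, 1]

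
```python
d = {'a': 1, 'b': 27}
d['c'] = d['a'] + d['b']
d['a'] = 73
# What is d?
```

After line 1: d = {'a': 1, 'b': 27}
After line 2 (d['c'] = 1 + 27): d = {'a': 1, 'b': 27, 'c': 28}
After line 3: d = {'a': 73, 'b': 27, 'c': 28}

{'a': 73, 'b': 27, 'c': 28}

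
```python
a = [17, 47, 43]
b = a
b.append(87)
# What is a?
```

After line 1: a = [17, 47, 43]
After line 2 (b = a is an alias, same object): a = [17, 47, 43], b = [17, 47, 43]
After line 3 (b.append mutates the shared list): a = [17, 47, 43, 87], b = [17, 47, 43, 87]

[17, 47, 43, 87]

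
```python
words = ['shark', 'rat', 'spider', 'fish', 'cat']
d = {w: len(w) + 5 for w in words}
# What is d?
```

{'shark': 10, 'rat': 8, 'spider': 11, 'fish': 9, 'cat': 8}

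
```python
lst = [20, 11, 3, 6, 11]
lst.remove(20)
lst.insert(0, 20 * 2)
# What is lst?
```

After line 1: lst = [20, 11, 3, 6, 11]
After line 2 (remove first 20): lst = [11, 3, 6, 11]
After line 3 (insert 40 at index 0): lst = [40, 11, 3, 6, 11]

[40, 11, 3, 6, 11]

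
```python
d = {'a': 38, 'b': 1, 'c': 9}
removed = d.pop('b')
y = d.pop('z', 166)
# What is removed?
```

After line 1: d = {'a': 38, 'b': 1, 'c': 9}
After line 2 (pop 'b' returns 1): d = {'a': 38, 'c': 9}, removed = 1
After line 3 (pop 'z' missing, returns default 166): d = {'a': 38, 'c': 9}, y = 166

1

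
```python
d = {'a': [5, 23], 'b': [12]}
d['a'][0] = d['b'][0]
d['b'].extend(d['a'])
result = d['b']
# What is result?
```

After line 1: d = {'a': [5, 23], 'b': [12]}
After line 2 (a[0] = b[0] = 12): d = {'a': [12, 23], 'b': [12]}
After line 3 (b.extend(a) appends [12, 23]): d = {'a': [12, 23], 'b': [12, 12, 23]}
After line 4: result = d['b'] = [12, 12, 23]

[12, 12, 23]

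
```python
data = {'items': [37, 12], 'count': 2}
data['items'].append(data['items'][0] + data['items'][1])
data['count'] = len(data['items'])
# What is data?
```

After line 1: data = {'items': [37, 12], 'count': 2}
After line 2 (append 37 + 12 = 49): data = {'items': [37, 12, 49], 'count': 2}
After line 3 (count = len(items) = 3): data = {'items': [37, 12, 49], 'count': 3}

{'items': [37, 12, 49], 'count': 3}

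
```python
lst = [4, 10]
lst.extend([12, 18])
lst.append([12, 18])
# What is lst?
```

After line 1: lst = [4, 10]
After line 2 (extend unpacks [12, 18]): lst = [4, 10, 12, 18]
After line 3 (append adds [12, 18] as single element): lst = [4, 10, 12, 18, [12, 18]]

[4, 10, 12, 18, [12, 18]]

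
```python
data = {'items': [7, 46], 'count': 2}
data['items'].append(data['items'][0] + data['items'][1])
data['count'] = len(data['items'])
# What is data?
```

After line 1: data = {'items': [7, 46], 'count': 2}
After line 2 (append 7 + 46 = 53): data = {'items': [7, 46, 53], 'count': 2}
After line 3 (count = len(items) = 3): data = {'items': [7, 46, 53], 'count': 3}

{'items': [7, 46, 53], 'count': 3}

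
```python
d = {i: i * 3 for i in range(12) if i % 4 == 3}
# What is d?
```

{3: 9, 7: 21, 11: 33}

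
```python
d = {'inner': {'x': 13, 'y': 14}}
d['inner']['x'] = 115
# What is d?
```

After line 1: d = {'inner': {'x': 13, 'y': 14}}
After line 2 (inner x overwritten): d = {'inner': {'x': 115, 'y': 14}}

{'inner': {'x': 115, 'y': 14}}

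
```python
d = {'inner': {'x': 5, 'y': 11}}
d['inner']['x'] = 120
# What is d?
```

After line 1: d = {'inner': {'x': 5, 'y': 11}}
After line 2 (inner x overwritten): d = {'inner': {'x': 120, 'y': 11}}

{'inner': {'x': 120, 'y': 11}}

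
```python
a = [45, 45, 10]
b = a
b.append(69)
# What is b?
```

After line 1: a = [45, 45, 10]
After line 2 (b = a is an alias, same object): a = [45, 45, 10], b = [45, 45, 10]
After line 3 (b.append mutates the shared list): a = [45, 45, 10, 69], b = [45, 45, 10, 69]

[45, 45, 10, 69]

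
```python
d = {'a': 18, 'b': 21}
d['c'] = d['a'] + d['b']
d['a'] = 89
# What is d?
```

After line 1: d = {'a': 18, 'b': 21}
After line 2 (d['c'] = 18 + 21): d = {'a': 18, 'b': 21, 'c': 39}
After line 3: d = {'a': 89, 'b': 21, 'c': 39}

{'a': 89, 'b': 21, 'c': 39}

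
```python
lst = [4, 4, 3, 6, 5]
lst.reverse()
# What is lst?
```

[5, 6, 3, 4, 4]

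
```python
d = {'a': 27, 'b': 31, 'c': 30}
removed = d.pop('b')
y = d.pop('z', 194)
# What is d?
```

After line 1: d = {'a': 27, 'b': 31, 'c': 30}
After line 2 (pop 'b' returns 31): d = {'a': 27, 'c': 30}, removed = 31
After line 3 (pop 'z' missing, returns default 194): d = {'a': 27, 'c': 30}, y = 194

{'a': 27, 'c': 30}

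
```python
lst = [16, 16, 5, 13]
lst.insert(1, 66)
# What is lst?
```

[16, 66, 16, 5, 13]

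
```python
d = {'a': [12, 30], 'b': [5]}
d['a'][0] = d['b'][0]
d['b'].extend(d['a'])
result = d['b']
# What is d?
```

After line 1: d = {'a': [12, 30], 'b': [5]}
After line 2 (a[0] = b[0] = 5): d = {'a': [5, 30], 'b': [5]}
After line 3 (b.extend(a) appends [5, 30]): d = {'a': [5, 30], 'b': [5, 5, 30]}
After line 4: result = d['b'] = [5, 5, 30]

{'a': [5, 30], 'b': [5, 5, 30]}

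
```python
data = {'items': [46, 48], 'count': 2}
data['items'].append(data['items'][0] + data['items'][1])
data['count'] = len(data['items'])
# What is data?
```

After line 1: data = {'items': [46, 48], 'count': 2}
After line 2 (append 46 + 48 = 94): data = {'items': [46, 48, 94], 'count': 2}
After line 3 (count = len(items) = 3): data = {'items': [46, 48, 94], 'count': 3}

{'items': [46, 48, 94], 'count': 3}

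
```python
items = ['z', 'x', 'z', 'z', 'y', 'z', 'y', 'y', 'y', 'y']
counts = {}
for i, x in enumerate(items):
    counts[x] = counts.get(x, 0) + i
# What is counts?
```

Initial: counts = {}, items = ['z', 'x', 'z', 'z', 'y', 'z', 'y', 'y', 'y', 'y']
i=0, x='z': counts = {'z': 0}
i=1, x='x': counts = {'z': 0, 'x': 1}
i=2, x='z': counts = {'z': 2, 'x': 1}
i=3, x='z': counts = {'z': 5, 'x': 1}
i=4, x='y': counts = {'z': 5, 'x': 1, 'y': 4}
i=5, x='z': counts = {'z': 10, 'x': 1, 'y': 4}
i=6, x='y': counts = {'z': 10, 'x': 1, 'y': 10}
i=7, x='y': counts = {'z': 10, 'x': 1, 'y': 17}
i=8, x='y': counts = {'z': 10, 'x': 1, 'y': 25}
i=9, x='y': counts = {'z': 10, 'x': 1, 'y': 34}

{'z': 10, 'x': 1, 'y': 34}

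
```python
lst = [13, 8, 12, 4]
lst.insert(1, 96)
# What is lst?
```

[13, 96, 8, 12, 4]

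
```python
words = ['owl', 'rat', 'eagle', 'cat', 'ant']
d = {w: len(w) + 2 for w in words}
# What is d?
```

{'owl': 5, 'rat': 5, 'eagle': 7, 'cat': 5, 'ant': 5}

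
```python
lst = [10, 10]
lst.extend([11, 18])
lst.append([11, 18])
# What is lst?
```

After line 1: lst = [10, 10]
After line 2 (extend unpacks [11, 18]): lst = [10, 10, 11, 18]
After line 3 (append adds [11, 18] as single element): lst = [10, 10, 11, 18, [11, 18]]

[10, 10, 11, 18, [11, 18]]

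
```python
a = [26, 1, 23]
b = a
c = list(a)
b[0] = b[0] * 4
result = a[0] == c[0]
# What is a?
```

After line 1: a = [26, 1, 23]
After line 2 (b = a, alias): a = [26, 1, 23], b = [26, 1, 23]
After line 3 (c = list(a) is a copy, new object): c = [26, 1, 23]
After line 4 (b[0] = 26 * 4 = 104; mutates shared a/b): a = b = [104, 1, 23], c = [26, 1, 23]
After line 5 (a[0] = 104, c[0] = 26; result = False)

[104, 1, 23]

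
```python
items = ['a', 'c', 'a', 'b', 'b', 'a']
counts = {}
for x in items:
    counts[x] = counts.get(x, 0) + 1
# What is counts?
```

Initial: counts = {}, items = ['a', 'c', 'a', 'b', 'b', 'a']
See 'a': counts = {'a': 1}
See 'c': counts = {'a': 1, 'c': 1}
See 'a': counts = {'a': 2, 'c': 1}
See 'b': counts = {'a': 2, 'c': 1, 'b': 1}
See 'b': counts = {'a': 2, 'c': 1, 'b': 2}
See 'a': counts = {'a': 3, 'c': 1, 'b': 2}

{'a': 3, 'c': 1, 'b': 2}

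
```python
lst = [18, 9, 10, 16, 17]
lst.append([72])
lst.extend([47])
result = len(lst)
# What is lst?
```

After line 1: lst = [18, 9, 10, 16, 17]
After line 2 (append adds [72] as single element): lst = [18, 9, 10, 16, 17, [72]]
After line 3 (extend unpacks [47], adds 47): lst = [18, 9, 10, 16, 17, [72], 47]
After line 4: result = len(lst) = 7

[18, 9, 10, 16, 17, [72], 47]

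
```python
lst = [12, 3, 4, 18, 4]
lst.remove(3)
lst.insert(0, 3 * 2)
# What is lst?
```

After line 1: lst = [12, 3, 4, 18, 4]
After line 2 (remove first 3): lst = [12, 4, 18, 4]
After line 3 (insert 6 at index 0): lst = [6, 12, 4, 18, 4]

[6, 12, 4, 18, 4]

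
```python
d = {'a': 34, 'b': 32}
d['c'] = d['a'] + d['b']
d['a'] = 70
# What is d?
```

After line 1: d = {'a': 34, 'b': 32}
After line 2 (d['c'] = 34 + 32): d = {'a': 34, 'b': 32, 'c': 66}
After line 3: d = {'a': 70, 'b': 32, 'c': 66}

{'a': 70, 'b': 32, 'c': 66}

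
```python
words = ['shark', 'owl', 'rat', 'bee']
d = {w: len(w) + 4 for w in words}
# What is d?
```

{'shark': 9, 'owl': 7, 'rat': 7, 'bee': 7}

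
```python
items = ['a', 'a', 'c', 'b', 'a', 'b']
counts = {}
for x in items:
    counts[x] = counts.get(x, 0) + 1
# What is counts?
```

Initial: counts = {}, items = ['a', 'a', 'c', 'b', 'a', 'b']
See 'a': counts = {'a': 1}
See 'a': counts = {'a': 2}
See 'c': counts = {'a': 2, 'c': 1}
See 'b': counts = {'a': 2, 'c': 1, 'b': 1}
See 'a': counts = {'a': 3, 'c': 1, 'b': 1}
See 'b': counts = {'a': 3, 'c': 1, 'b': 2}

{'a': 3, 'c': 1, 'b': 2}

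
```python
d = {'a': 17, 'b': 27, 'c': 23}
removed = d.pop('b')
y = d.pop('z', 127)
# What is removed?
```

After line 1: d = {'a': 17, 'b': 27, 'c': 23}
After line 2 (pop 'b' returns 27): d = {'a': 17, 'c': 23}, removed = 27
After line 3 (pop 'z' missing, returns default 127): d = {'a': 17, 'c': 23}, y = 127

27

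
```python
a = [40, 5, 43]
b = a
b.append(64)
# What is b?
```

After line 1: a = [40, 5, 43]
After line 2 (b = a is an alias, same object): a = [40, 5, 43], b = [40, 5, 43]
After line 3 (b.append mutates the shared list): a = [40, 5, 43, 64], b = [40, 5, 43, 64]

[40, 5, 43, 64]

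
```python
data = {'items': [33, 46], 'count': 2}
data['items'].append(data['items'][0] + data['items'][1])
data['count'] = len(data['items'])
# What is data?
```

After line 1: data = {'items': [33, 46], 'count': 2}
After line 2 (append 33 + 46 = 79): data = {'items': [33, 46, 79], 'count': 2}
After line 3 (count = len(items) = 3): data = {'items': [33, 46, 79], 'count': 3}

{'items': [33, 46, 79], 'count': 3}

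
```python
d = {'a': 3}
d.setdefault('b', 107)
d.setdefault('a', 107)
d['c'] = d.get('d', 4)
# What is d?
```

After line 1: d = {'a': 3}
After line 2 (setdefault adds 'b'=107): d = {'a': 3, 'b': 107}
After line 3 (setdefault 'a' no-op, already exists): d = {'a': 3, 'b': 107}
After line 4 (get('d', 4) returns default since 'd' not in d): d = {'a': 3, 'b': 107, 'c': 4}

{'a': 3, 'b': 107, 'c': 4}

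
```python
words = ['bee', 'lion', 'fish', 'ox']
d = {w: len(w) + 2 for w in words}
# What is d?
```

{'bee': 5, 'lion': 6, 'fish': 6, 'ox': 4}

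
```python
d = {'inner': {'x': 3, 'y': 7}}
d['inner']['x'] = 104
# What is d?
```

After line 1: d = {'inner': {'x': 3, 'y': 7}}
After line 2 (inner x overwritten): d = {'inner': {'x': 104, 'y': 7}}

{'inner': {'x': 104, 'y': 7}}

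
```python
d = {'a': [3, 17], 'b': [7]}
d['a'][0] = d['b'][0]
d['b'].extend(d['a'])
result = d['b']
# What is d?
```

After line 1: d = {'a': [3, 17], 'b': [7]}
After line 2 (a[0] = b[0] = 7): d = {'a': [7, 17], 'b': [7]}
After line 3 (b.extend(a) appends [7, 17]): d = {'a': [7, 17], 'b': [7, 7, 17]}
After line 4: result = d['b'] = [7, 7, 17]

{'a': [7, 17], 'b': [7, 7, 17]}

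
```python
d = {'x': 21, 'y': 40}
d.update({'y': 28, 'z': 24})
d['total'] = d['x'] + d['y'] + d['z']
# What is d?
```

After line 1: d = {'x': 21, 'y': 40}
After line 2 (y overwritten, z added): d = {'x': 21, 'y': 28, 'z': 24}
After line 3 (total = 21 + 28 + 24 = 73): d = {'x': 21, 'y': 28, 'z': 24, 'total': 73}

{'x': 21, 'y': 28, 'z': 24, 'total': 73}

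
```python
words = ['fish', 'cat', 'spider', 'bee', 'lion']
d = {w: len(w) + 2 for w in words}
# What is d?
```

{'fish': 6, 'cat': 5, 'spider': 8, 'bee': 5, 'lion': 6}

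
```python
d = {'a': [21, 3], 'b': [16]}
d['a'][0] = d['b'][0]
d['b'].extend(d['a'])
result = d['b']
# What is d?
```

After line 1: d = {'a': [21, 3], 'b': [16]}
After line 2 (a[0] = b[0] = 16): d = {'a': [16, 3], 'b': [16]}
After line 3 (b.extend(a) appends [16, 3]): d = {'a': [16, 3], 'b': [16, 16, 3]}
After line 4: result = d['b'] = [16, 16, 3]

{'a': [16, 3], 'b': [16, 16, 3]}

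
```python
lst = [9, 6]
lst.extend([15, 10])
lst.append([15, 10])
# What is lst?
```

After line 1: lst = [9, 6]
After line 2 (extend unpacks [15, 10]): lst = [9, 6, 15, 10]
After line 3 (append adds [15, 10] as single element): lst = [9, 6, 15, 10, [15, 10]]

[9, 6, 15, 10, [15, 10]]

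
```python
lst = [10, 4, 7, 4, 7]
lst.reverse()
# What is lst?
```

[7, 4, 7, 4, 10]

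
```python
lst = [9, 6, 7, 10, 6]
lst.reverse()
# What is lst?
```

[6, 10, 7, 6, 9]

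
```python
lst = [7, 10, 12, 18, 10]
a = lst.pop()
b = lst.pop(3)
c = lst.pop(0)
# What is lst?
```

After line 1: lst = [7, 10, 12, 18, 10]
After line 2 (pop() -> a = 10): lst = [7, 10, 12, 18]
After line 3 (pop(3) -> b = 18): lst = [7, 10, 12]
After line 4 (pop(0) -> c = 7): lst = [10, 12]

[10, 12]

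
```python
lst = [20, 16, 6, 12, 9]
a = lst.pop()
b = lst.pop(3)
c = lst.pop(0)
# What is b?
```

After line 1: lst = [20, 16, 6, 12, 9]
After line 2 (pop() -> a = 9): lst = [20, 16, 6, 12]
After line 3 (pop(3) -> b = 12): lst = [20, 16, 6]
After line 4 (pop(0) -> c = 20): lst = [16, 6]

12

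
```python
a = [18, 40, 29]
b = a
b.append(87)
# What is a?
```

After line 1: a = [18, 40, 29]
After line 2 (b = a is an alias, same object): a = [18, 40, 29], b = [18, 40, 29]
After line 3 (b.append mutates the shared list): a = [18, 40, 29, 87], b = [18, 40, 29, 87]

[18, 40, 29, 87]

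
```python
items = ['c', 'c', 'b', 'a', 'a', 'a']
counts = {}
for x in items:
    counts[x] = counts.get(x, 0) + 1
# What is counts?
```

Initial: counts = {}, items = ['c', 'c', 'b', 'a', 'a', 'a']
See 'c': counts = {'c': 1}
See 'c': counts = {'c': 2}
See 'b': counts = {'c': 2, 'b': 1}
See 'a': counts = {'c': 2, 'b': 1, 'a': 1}
See 'a': counts = {'c': 2, 'b': 1, 'a': 2}
See 'a': counts = {'c': 2, 'b': 1, 'a': 3}

{'c': 2, 'b': 1, 'a': 3}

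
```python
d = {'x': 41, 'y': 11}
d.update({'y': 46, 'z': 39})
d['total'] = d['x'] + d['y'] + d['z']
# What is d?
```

After line 1: d = {'x': 41, 'y': 11}
After line 2 (y overwritten, z added): d = {'x': 41, 'y': 46, 'z': 39}
After line 3 (total = 41 + 46 + 39 = 126): d = {'x': 41, 'y': 46, 'z': 39, 'total': 126}

{'x': 41, 'y': 46, 'z': 39, 'total': 126}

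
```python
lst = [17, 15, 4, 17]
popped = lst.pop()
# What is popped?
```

17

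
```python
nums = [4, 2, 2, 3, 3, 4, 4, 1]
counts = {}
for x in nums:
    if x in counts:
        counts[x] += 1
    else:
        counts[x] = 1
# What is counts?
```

Initial: counts = {}, nums = [4, 2, 2, 3, 3, 4, 4, 1]
See 4: counts = {4: 1}
See 2: counts = {4: 1, 2: 1}
See 2: counts = {4: 1, 2: 2}
See 3: counts = {4: 1, 2: 2, 3: 1}
See 3: counts = {4: 1, 2: 2, 3: 2}
See 4: counts = {4: 2, 2: 2, 3: 2}
See 4: counts = {4: 3, 2: 2, 3: 2}
See 1: counts = {4: 3, 2: 2, 3: 2, 1: 1}

{4: 3, 2: 2, 3: 2, 1: 1}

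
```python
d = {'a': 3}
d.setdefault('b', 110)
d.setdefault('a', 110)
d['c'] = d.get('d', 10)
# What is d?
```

After line 1: d = {'a': 3}
After line 2 (setdefault adds 'b'=110): d = {'a': 3, 'b': 110}
After line 3 (setdefault 'a' no-op, already exists): d = {'a': 3, 'b': 110}
After line 4 (get('d', 10) returns default since 'd' not in d): d = {'a': 3, 'b': 110, 'c': 10}

{'a': 3, 'b': 110, 'c': 10}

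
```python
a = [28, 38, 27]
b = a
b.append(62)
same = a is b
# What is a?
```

After line 1: a = [28, 38, 27]
After line 2 (b = a is an alias, same object): a = [28, 38, 27], b = [28, 38, 27]
After line 3 (b.append mutates the shared list): a = [28, 38, 27, 62], b = [28, 38, 27, 62]
After line 4 (same = a is b; same object -> True): same = True

[28, 38, 27, 62]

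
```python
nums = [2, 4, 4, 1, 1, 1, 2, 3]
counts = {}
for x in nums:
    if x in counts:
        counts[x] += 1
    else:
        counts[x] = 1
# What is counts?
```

Initial: counts = {}, nums = [2, 4, 4, 1, 1, 1, 2, 3]
See 2: counts = {2: 1}
See 4: counts = {2: 1, 4: 1}
See 4: counts = {2: 1, 4: 2}
See 1: counts = {2: 1, 4: 2, 1: 1}
See 1: counts = {2: 1, 4: 2, 1: 2}
See 1: counts = {2: 1, 4: 2, 1: 3}
See 2: counts = {2: 2, 4: 2, 1: 3}
See 3: counts = {2: 2, 4: 2, 1: 3, 3: 1}

{2: 2, 4: 2, 1: 3, 3: 1}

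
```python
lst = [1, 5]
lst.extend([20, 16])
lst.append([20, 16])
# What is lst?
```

After line 1: lst = [1, 5]
After line 2 (extend unpacks [20, 16]): lst = [1, 5, 20, 16]
After line 3 (append adds [20, 16] as single element): lst = [1, 5, 20, 16, [20, 16]]

[1, 5, 20, 16, [20, 16]]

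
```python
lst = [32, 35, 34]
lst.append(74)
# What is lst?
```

[32, 35, 34, 74]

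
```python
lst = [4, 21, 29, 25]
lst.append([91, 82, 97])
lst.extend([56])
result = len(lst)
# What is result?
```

After line 1: lst = [4, 21, 29, 25]
After line 2 (append adds [91, 82, 97] as single element): lst = [4, 21, 29, 25, [91, 82, 97]]
After line 3 (extend unpacks [56], adds 56): lst = [4, 21, 29, 25, [91, 82, 97], 56]
After line 4: result = len(lst) = 6

6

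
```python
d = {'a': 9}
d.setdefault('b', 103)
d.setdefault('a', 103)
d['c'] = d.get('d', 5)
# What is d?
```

After line 1: d = {'a': 9}
After line 2 (setdefault adds 'b'=103): d = {'a': 9, 'b': 103}
After line 3 (setdefault 'a' no-op, already exists): d = {'a': 9, 'b': 103}
After line 4 (get('d', 5) returns default since 'd' not in d): d = {'a': 9, 'b': 103, 'c': 5}

{'a': 9, 'b': 103, 'c': 5}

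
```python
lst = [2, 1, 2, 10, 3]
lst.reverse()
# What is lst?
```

[3, 10, 2, 1, 2]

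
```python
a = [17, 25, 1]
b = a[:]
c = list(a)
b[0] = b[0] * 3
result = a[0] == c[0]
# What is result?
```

After line 1: a = [17, 25, 1]
After line 2 (b = a[:], copy): a = [17, 25, 1], b = [17, 25, 1]
After line 3 (c = list(a) is a copy, new object): c = [17, 25, 1]
After line 4 (b[0] = 17 * 3 = 51; only b mutates (copy)): a = [17, 25, 1], b = [51, 25, 1], c = [17, 25, 1]
After line 5 (a[0] = 17, c[0] = 17; result = True)

True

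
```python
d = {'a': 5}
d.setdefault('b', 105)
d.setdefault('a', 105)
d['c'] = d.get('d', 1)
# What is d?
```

After line 1: d = {'a': 5}
After line 2 (setdefault adds 'b'=105): d = {'a': 5, 'b': 105}
After line 3 (setdefault 'a' no-op, already exists): d = {'a': 5, 'b': 105}
After line 4 (get('d', 1) returns default since 'd' not in d): d = {'a': 5, 'b': 105, 'c': 1}

{'a': 5, 'b': 105, 'c': 1}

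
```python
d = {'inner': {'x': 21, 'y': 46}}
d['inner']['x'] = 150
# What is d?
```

After line 1: d = {'inner': {'x': 21, 'y': 46}}
After line 2 (inner x overwritten): d = {'inner': {'x': 150, 'y': 46}}

{'inner': {'x': 150, 'y': 46}}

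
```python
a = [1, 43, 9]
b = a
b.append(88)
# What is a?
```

After line 1: a = [1, 43, 9]
After line 2 (b = a is an alias, same object): a = [1, 43, 9], b = [1, 43, 9]
After line 3 (b.append mutates the shared list): a = [1, 43, 9, 88], b = [1, 43, 9, 88]

[1, 43, 9, 88]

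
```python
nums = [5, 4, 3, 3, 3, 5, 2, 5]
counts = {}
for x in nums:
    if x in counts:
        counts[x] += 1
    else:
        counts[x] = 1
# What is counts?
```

Initial: counts = {}, nums = [5, 4, 3, 3, 3, 5, 2, 5]
See 5: counts = {5: 1}
See 4: counts = {5: 1, 4: 1}
See 3: counts = {5: 1, 4: 1, 3: 1}
See 3: counts = {5: 1, 4: 1, 3: 2}
See 3: counts = {5: 1, 4: 1, 3: 3}
See 5: counts = {5: 2, 4: 1, 3: 3}
See 2: counts = {5: 2, 4: 1, 3: 3, 2: 1}
See 5: counts = {5: 3, 4: 1, 3: 3, 2: 1}

{5: 3, 4: 1, 3: 3, 2: 1}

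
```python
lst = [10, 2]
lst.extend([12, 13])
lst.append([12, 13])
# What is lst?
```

After line 1: lst = [10, 2]
After line 2 (extend unpacks [12, 13]): lst = [10, 2, 12, 13]
After line 3 (append adds [12, 13] as single element): lst = [10, 2, 12, 13, [12, 13]]

[10, 2, 12, 13, [12, 13]]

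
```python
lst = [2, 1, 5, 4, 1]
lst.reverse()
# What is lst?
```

[1, 4, 5, 1, 2]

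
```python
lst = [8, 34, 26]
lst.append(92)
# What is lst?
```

[8, 34, 26, 92]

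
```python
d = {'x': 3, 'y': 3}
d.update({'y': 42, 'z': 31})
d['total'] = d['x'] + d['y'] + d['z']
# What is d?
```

After line 1: d = {'x': 3, 'y': 3}
After line 2 (y overwritten, z added): d = {'x': 3, 'y': 42, 'z': 31}
After line 3 (total = 3 + 42 + 31 = 76): d = {'x': 3, 'y': 42, 'z': 31, 'total': 76}

{'x': 3, 'y': 42, 'z': 31, 'total': 76}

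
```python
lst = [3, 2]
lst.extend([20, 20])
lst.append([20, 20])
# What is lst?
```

After line 1: lst = [3, 2]
After line 2 (extend unpacks [20, 20]): lst = [3, 2, 20, 20]
After line 3 (append adds [20, 20] as single element): lst = [3, 2, 20, 20, [20, 20]]

[3, 2, 20, 20, [20, 20]]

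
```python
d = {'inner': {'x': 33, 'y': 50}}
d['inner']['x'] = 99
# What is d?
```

After line 1: d = {'inner': {'x': 33, 'y': 50}}
After line 2 (inner x overwritten): d = {'inner': {'x': 99, 'y': 50}}

{'inner': {'x': 99, 'y': 50}}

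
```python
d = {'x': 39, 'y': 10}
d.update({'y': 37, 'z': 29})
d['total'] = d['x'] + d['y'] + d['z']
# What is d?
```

After line 1: d = {'x': 39, 'y': 10}
After line 2 (y overwritten, z added): d = {'x': 39, 'y': 37, 'z': 29}
After line 3 (total = 39 + 37 + 29 = 105): d = {'x': 39, 'y': 37, 'z': 29, 'total': 105}

{'x': 39, 'y': 37, 'z': 29, 'total': 105}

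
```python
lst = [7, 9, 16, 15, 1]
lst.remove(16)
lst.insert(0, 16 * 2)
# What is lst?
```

After line 1: lst = [7, 9, 16, 15, 1]
After line 2 (remove first 16): lst = [7, 9, 15, 1]
After line 3 (insert 32 at index 0): lst = [32, 7, 9, 15, 1]

[32, 7, 9, 15, 1]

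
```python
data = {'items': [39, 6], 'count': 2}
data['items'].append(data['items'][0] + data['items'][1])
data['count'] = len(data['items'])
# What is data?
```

After line 1: data = {'items': [39, 6], 'count': 2}
After line 2 (append 39 + 6 = 45): data = {'items': [39, 6, 45], 'count': 2}
After line 3 (count = len(items) = 3): data = {'items': [39, 6, 45], 'count': 3}

{'items': [39, 6, 45], 'count': 3}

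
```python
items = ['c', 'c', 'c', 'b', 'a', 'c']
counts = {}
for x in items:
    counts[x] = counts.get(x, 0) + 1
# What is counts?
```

Initial: counts = {}, items = ['c', 'c', 'c', 'b', 'a', 'c']
See 'c': counts = {'c': 1}
See 'c': counts = {'c': 2}
See 'c': counts = {'c': 3}
See 'b': counts = {'c': 3, 'b': 1}
See 'a': counts = {'c': 3, 'b': 1, 'a': 1}
See 'c': counts = {'c': 4, 'b': 1, 'a': 1}

{'c': 4, 'b': 1, 'a': 1}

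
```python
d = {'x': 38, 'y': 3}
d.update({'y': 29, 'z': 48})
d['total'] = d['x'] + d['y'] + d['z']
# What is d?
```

After line 1: d = {'x': 38, 'y': 3}
After line 2 (y overwritten, z added): d = {'x': 38, 'y': 29, 'z': 48}
After line 3 (total = 38 + 29 + 48 = 115): d = {'x': 38, 'y': 29, 'z': 48, 'total': 115}

{'x': 38, 'y': 29, 'z': 48, 'total': 115}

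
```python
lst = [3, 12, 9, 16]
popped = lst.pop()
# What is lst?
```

[3, 12, 9]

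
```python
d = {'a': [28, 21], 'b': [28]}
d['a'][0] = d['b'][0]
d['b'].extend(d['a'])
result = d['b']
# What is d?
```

After line 1: d = {'a': [28, 21], 'b': [28]}
After line 2 (a[0] = b[0] = 28): d = {'a': [28, 21], 'b': [28]}
After line 3 (b.extend(a) appends [28, 21]): d = {'a': [28, 21], 'b': [28, 28, 21]}
After line 4: result = d['b'] = [28, 28, 21]

{'a': [28, 21], 'b': [28, 28, 21]}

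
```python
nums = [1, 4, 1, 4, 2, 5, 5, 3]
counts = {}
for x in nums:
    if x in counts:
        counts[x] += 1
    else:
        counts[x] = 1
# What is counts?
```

Initial: counts = {}, nums = [1, 4, 1, 4, 2, 5, 5, 3]
See 1: counts = {1: 1}
See 4: counts = {1: 1, 4: 1}
See 1: counts = {1: 2, 4: 1}
See 4: counts = {1: 2, 4: 2}
See 2: counts = {1: 2, 4: 2, 2: 1}
See 5: counts = {1: 2, 4: 2, 2: 1, 5: 1}
See 5: counts = {1: 2, 4: 2, 2: 1, 5: 2}
See 3: counts = {1: 2, 4: 2, 2: 1, 5: 2, 3: 1}

{1: 2, 4: 2, 2: 1, 5: 2, 3: 1}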